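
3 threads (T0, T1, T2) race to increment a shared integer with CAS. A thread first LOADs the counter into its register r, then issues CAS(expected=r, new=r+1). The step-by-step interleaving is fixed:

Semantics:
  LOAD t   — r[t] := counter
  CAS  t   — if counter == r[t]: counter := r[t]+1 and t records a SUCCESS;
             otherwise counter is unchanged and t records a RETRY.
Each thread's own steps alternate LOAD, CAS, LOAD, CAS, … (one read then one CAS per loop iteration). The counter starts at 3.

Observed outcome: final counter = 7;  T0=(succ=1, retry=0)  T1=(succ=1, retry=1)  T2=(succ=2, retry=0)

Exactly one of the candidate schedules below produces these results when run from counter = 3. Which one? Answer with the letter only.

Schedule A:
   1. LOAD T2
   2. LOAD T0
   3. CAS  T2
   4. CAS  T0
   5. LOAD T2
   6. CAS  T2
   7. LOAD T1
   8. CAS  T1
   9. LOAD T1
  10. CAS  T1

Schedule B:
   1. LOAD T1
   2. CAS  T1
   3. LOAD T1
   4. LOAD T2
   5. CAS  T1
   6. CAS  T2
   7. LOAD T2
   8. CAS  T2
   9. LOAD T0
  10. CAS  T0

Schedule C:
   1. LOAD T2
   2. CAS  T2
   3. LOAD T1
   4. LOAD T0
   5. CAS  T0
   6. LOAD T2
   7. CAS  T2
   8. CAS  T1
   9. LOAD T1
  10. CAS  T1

C

Tracing schedule C:
1. LOAD T2 → mem=3 r[T2]=3 [LOAD]
2. CAS T2 → mem=4 r[T2]=3 [OK]
3. LOAD T1 → mem=4 r[T1]=4 [LOAD]
4. LOAD T0 → mem=4 r[T0]=4 [LOAD]
5. CAS T0 → mem=5 r[T0]=4 [OK]
6. LOAD T2 → mem=5 r[T2]=5 [LOAD]
7. CAS T2 → mem=6 r[T2]=5 [OK]
8. CAS T1 → mem=6 r[T1]=4 [RETRY]
9. LOAD T1 → mem=6 r[T1]=6 [LOAD]
10. CAS T1 → mem=7 r[T1]=6 [OK]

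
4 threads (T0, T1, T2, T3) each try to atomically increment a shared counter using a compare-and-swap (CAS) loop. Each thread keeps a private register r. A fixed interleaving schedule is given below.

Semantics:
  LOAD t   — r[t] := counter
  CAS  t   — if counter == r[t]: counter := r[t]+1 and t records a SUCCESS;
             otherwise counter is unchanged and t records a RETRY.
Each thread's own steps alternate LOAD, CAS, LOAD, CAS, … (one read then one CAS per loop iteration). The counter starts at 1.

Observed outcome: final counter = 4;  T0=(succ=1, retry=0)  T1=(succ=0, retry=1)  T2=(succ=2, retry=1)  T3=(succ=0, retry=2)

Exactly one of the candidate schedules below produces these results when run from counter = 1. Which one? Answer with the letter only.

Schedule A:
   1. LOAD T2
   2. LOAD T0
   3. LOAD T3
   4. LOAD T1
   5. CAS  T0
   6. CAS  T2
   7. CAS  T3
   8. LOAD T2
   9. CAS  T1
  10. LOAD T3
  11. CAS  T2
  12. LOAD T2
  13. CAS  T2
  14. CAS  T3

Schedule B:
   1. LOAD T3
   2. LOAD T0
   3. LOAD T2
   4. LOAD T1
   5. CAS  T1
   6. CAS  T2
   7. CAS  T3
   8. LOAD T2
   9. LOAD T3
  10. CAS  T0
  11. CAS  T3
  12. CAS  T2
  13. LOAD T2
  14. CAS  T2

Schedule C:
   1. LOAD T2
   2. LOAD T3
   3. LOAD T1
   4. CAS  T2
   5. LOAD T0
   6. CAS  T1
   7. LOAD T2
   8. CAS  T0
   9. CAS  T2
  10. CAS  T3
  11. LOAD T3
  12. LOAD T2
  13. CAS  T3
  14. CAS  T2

A

Tracing schedule A:
   1) LOAD T2:  M=1  r_T2=1
   2) LOAD T0:  M=1  r_T0=1
   3) LOAD T3:  M=1  r_T3=1
   4) LOAD T1:  M=1  r_T1=1
   5) CAS  T0:  M=2  r_T0=1 ✓
   6) CAS  T2:  M=2  r_T2=1 ✗
   7) CAS  T3:  M=2  r_T3=1 ✗
   8) LOAD T2:  M=2  r_T2=2
   9) CAS  T1:  M=2  r_T1=1 ✗
  10) LOAD T3:  M=2  r_T3=2
  11) CAS  T2:  M=3  r_T2=2 ✓
  12) LOAD T2:  M=3  r_T2=3
  13) CAS  T2:  M=4  r_T2=3 ✓
  14) CAS  T3:  M=4  r_T3=2 ✗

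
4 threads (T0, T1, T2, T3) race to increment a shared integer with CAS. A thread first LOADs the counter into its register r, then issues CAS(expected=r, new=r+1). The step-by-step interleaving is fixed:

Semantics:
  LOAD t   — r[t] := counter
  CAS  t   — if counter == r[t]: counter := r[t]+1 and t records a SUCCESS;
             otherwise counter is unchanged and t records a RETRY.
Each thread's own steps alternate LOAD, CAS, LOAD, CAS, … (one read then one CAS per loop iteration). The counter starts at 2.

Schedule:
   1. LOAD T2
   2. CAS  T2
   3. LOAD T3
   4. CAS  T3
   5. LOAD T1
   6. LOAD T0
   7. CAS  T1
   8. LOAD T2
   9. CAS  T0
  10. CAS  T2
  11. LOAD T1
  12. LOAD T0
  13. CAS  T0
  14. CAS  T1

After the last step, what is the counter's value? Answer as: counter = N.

counter = 7

[1] T2.load  rd  (counter 2, T2.r 2)
[2] T2.cas  hit  (counter 3, T2.r 2)
[3] T3.load  rd  (counter 3, T3.r 3)
[4] T3.cas  hit  (counter 4, T3.r 3)
[5] T1.load  rd  (counter 4, T1.r 4)
[6] T0.load  rd  (counter 4, T0.r 4)
[7] T1.cas  hit  (counter 5, T1.r 4)
[8] T2.load  rd  (counter 5, T2.r 5)
[9] T0.cas  miss  (counter 5, T0.r 4)
[10] T2.cas  hit  (counter 6, T2.r 5)
[11] T1.load  rd  (counter 6, T1.r 6)
[12] T0.load  rd  (counter 6, T0.r 6)
[13] T0.cas  hit  (counter 7, T0.r 6)
[14] T1.cas  miss  (counter 7, T1.r 6)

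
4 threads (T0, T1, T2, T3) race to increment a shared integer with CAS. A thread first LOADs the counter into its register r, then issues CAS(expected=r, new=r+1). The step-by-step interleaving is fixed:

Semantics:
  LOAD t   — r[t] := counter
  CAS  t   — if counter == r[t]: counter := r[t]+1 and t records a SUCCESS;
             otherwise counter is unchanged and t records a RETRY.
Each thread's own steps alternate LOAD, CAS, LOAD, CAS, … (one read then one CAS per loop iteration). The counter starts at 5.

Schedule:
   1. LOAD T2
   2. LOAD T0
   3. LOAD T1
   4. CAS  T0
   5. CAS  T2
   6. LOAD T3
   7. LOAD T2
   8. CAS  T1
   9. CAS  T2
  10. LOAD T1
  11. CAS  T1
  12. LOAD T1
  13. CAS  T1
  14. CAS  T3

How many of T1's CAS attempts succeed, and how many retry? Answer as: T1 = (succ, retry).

#1 T2 reads 5
#2 T0 reads 5
#3 T1 reads 5
#4 T0 CAS(5→6) writes; counter now 6
#5 T2 CAS(5→6) fails; counter now 6
#6 T3 reads 6
#7 T2 reads 6
#8 T1 CAS(5→6) fails; counter now 6
#9 T2 CAS(6→7) writes; counter now 7
#10 T1 reads 7
#11 T1 CAS(7→8) writes; counter now 8
#12 T1 reads 8
#13 T1 CAS(8→9) writes; counter now 9
#14 T3 CAS(6→7) fails; counter now 9

T1 = (2, 1)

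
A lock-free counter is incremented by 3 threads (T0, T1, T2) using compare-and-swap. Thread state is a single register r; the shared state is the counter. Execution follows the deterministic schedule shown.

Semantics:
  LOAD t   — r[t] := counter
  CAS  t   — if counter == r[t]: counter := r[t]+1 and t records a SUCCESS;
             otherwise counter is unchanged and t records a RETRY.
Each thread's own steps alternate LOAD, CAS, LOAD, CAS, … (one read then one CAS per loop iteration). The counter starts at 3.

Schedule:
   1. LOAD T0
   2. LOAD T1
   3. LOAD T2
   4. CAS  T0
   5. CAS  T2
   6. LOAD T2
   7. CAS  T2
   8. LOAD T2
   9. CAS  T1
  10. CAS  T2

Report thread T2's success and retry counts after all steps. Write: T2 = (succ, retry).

T2 = (2, 1)

   1) LOAD T0:  M=3  r_T0=3
   2) LOAD T1:  M=3  r_T1=3
   3) LOAD T2:  M=3  r_T2=3
   4) CAS  T0:  M=4  r_T0=3 ✓
   5) CAS  T2:  M=4  r_T2=3 ✗
   6) LOAD T2:  M=4  r_T2=4
   7) CAS  T2:  M=5  r_T2=4 ✓
   8) LOAD T2:  M=5  r_T2=5
   9) CAS  T1:  M=5  r_T1=3 ✗
  10) CAS  T2:  M=6  r_T2=5 ✓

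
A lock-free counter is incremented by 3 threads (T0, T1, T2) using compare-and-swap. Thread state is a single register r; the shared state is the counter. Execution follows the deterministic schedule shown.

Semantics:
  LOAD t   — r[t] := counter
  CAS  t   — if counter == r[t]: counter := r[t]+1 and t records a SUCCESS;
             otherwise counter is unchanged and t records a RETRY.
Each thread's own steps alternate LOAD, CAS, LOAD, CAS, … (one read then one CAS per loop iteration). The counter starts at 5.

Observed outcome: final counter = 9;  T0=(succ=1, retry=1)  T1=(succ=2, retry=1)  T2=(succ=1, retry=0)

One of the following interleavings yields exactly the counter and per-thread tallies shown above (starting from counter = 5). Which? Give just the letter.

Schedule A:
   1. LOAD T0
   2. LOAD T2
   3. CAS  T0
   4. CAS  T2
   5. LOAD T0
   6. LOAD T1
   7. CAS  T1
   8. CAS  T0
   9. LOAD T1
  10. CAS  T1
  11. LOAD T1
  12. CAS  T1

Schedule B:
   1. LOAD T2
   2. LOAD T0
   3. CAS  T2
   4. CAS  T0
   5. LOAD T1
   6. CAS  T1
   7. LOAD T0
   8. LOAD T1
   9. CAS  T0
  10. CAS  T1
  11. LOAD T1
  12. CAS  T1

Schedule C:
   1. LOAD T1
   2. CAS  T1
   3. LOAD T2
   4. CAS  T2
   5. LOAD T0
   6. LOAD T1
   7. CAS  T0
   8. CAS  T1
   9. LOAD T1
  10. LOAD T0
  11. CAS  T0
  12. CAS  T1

Run B:
1. LOAD T2 → mem=5 r[T2]=5 [LOAD]
2. LOAD T0 → mem=5 r[T0]=5 [LOAD]
3. CAS T2 → mem=6 r[T2]=5 [OK]
4. CAS T0 → mem=6 r[T0]=5 [RETRY]
5. LOAD T1 → mem=6 r[T1]=6 [LOAD]
6. CAS T1 → mem=7 r[T1]=6 [OK]
7. LOAD T0 → mem=7 r[T0]=7 [LOAD]
8. LOAD T1 → mem=7 r[T1]=7 [LOAD]
9. CAS T0 → mem=8 r[T0]=7 [OK]
10. CAS T1 → mem=8 r[T1]=7 [RETRY]
11. LOAD T1 → mem=8 r[T1]=8 [LOAD]
12. CAS T1 → mem=9 r[T1]=8 [OK]

B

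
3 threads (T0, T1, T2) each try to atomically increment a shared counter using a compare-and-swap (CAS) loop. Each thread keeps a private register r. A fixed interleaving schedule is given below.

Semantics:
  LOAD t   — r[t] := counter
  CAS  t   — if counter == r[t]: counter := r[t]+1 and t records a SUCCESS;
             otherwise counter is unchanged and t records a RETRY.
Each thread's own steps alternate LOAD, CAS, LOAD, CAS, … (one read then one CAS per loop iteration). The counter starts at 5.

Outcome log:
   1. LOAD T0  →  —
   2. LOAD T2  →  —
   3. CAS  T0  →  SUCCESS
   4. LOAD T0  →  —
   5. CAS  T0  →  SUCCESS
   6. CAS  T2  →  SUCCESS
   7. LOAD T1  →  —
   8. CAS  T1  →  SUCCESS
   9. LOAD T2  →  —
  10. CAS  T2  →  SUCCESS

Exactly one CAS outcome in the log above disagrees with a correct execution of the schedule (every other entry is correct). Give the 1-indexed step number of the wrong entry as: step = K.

step = 6

Reference trace:
   1) LOAD T0:  M=5  r_T0=5
   2) LOAD T2:  M=5  r_T2=5
   3) CAS  T0:  M=6  r_T0=5 ✓
   4) LOAD T0:  M=6  r_T0=6
   5) CAS  T0:  M=7  r_T0=6 ✓
   6) CAS  T2:  M=7  r_T2=5 ✗
   7) LOAD T1:  M=7  r_T1=7
   8) CAS  T1:  M=8  r_T1=7 ✓
   9) LOAD T2:  M=8  r_T2=8
  10) CAS  T2:  M=9  r_T2=8 ✓
Mismatch at 6.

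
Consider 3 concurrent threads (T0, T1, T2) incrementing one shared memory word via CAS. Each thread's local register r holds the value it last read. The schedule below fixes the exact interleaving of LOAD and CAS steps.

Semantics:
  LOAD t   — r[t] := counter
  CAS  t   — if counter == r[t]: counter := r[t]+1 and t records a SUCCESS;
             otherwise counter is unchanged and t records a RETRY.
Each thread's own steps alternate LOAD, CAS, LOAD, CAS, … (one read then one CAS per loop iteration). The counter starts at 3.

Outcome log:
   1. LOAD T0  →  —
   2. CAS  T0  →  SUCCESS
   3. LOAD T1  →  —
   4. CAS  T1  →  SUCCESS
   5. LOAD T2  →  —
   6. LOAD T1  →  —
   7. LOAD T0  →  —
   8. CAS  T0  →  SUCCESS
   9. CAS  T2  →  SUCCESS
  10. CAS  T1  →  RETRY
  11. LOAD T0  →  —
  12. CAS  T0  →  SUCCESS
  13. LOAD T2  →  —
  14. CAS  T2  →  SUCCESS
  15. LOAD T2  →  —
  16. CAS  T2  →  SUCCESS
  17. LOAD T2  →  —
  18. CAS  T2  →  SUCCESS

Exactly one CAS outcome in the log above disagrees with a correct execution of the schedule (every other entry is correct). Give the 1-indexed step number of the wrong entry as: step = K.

step = 9

Re-executing:
1. LOAD T0 → mem=3 r[T0]=3 [LOAD]
2. CAS T0 → mem=4 r[T0]=3 [OK]
3. LOAD T1 → mem=4 r[T1]=4 [LOAD]
4. CAS T1 → mem=5 r[T1]=4 [OK]
5. LOAD T2 → mem=5 r[T2]=5 [LOAD]
6. LOAD T1 → mem=5 r[T1]=5 [LOAD]
7. LOAD T0 → mem=5 r[T0]=5 [LOAD]
8. CAS T0 → mem=6 r[T0]=5 [OK]
9. CAS T2 → mem=6 r[T2]=5 [RETRY]
10. CAS T1 → mem=6 r[T1]=5 [RETRY]
11. LOAD T0 → mem=6 r[T0]=6 [LOAD]
12. CAS T0 → mem=7 r[T0]=6 [OK]
13. LOAD T2 → mem=7 r[T2]=7 [LOAD]
14. CAS T2 → mem=8 r[T2]=7 [OK]
15. LOAD T2 → mem=8 r[T2]=8 [LOAD]
16. CAS T2 → mem=9 r[T2]=8 [OK]
17. LOAD T2 → mem=9 r[T2]=9 [LOAD]
18. CAS T2 → mem=10 r[T2]=9 [OK]
Log disagrees first at step 9.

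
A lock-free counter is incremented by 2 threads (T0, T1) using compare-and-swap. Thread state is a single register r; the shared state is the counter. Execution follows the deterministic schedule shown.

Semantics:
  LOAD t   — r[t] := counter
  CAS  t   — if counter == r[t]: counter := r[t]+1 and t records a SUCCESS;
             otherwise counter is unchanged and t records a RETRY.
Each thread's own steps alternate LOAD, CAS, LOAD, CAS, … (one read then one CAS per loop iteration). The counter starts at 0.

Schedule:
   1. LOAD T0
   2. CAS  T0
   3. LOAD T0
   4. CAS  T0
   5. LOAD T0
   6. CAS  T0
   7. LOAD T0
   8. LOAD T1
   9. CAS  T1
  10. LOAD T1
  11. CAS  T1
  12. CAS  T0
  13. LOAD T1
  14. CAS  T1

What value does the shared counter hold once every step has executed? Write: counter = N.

step 1: T0 LOAD ⇒ load; ctr=0 reg=0
step 2: T0 CAS ⇒ ok; ctr=1 reg=0
step 3: T0 LOAD ⇒ load; ctr=1 reg=1
step 4: T0 CAS ⇒ ok; ctr=2 reg=1
step 5: T0 LOAD ⇒ load; ctr=2 reg=2
step 6: T0 CAS ⇒ ok; ctr=3 reg=2
step 7: T0 LOAD ⇒ load; ctr=3 reg=3
step 8: T1 LOAD ⇒ load; ctr=3 reg=3
step 9: T1 CAS ⇒ ok; ctr=4 reg=3
step 10: T1 LOAD ⇒ load; ctr=4 reg=4
step 11: T1 CAS ⇒ ok; ctr=5 reg=4
step 12: T0 CAS ⇒ retry; ctr=5 reg=3
step 13: T1 LOAD ⇒ load; ctr=5 reg=5
step 14: T1 CAS ⇒ ok; ctr=6 reg=5

counter = 6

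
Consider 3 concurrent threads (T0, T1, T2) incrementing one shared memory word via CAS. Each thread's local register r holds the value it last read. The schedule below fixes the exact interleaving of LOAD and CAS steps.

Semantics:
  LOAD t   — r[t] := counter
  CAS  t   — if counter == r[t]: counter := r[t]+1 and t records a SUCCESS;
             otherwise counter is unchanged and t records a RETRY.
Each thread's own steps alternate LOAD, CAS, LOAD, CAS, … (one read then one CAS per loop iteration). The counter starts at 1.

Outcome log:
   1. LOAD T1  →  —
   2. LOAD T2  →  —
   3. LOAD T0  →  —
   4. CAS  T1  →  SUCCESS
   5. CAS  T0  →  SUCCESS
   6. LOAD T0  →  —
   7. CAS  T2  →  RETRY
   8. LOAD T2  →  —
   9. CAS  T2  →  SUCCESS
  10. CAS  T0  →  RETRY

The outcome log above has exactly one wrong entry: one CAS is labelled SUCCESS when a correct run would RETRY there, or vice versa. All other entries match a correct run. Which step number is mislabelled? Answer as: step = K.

step = 5

Reference trace:
step 1: T1 LOAD ⇒ load; ctr=1 reg=1
step 2: T2 LOAD ⇒ load; ctr=1 reg=1
step 3: T0 LOAD ⇒ load; ctr=1 reg=1
step 4: T1 CAS ⇒ ok; ctr=2 reg=1
step 5: T0 CAS ⇒ retry; ctr=2 reg=1
step 6: T0 LOAD ⇒ load; ctr=2 reg=2
step 7: T2 CAS ⇒ retry; ctr=2 reg=1
step 8: T2 LOAD ⇒ load; ctr=2 reg=2
step 9: T2 CAS ⇒ ok; ctr=3 reg=2
step 10: T0 CAS ⇒ retry; ctr=3 reg=2
Log disagrees first at step 5.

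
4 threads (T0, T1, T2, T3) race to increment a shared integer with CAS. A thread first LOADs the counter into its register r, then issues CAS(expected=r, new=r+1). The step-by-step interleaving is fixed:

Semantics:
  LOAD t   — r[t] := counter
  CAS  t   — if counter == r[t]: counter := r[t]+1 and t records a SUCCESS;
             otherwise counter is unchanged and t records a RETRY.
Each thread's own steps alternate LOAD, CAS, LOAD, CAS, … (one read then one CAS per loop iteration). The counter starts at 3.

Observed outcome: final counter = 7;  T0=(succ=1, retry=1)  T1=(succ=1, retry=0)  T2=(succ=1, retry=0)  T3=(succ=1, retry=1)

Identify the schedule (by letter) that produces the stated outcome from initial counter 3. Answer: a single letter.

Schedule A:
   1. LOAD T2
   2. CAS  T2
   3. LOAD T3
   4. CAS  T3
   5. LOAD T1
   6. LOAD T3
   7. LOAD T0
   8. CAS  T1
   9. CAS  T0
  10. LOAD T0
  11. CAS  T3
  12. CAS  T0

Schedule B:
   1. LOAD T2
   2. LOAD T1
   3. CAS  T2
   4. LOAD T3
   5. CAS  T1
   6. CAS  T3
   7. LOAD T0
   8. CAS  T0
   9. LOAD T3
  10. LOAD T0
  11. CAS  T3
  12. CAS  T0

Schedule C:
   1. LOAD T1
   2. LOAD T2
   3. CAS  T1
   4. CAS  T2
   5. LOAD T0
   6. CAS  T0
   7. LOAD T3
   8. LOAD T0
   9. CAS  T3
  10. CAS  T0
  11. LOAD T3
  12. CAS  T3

Tracing schedule A:
step 1: T2 LOAD ⇒ load; ctr=3 reg=3
step 2: T2 CAS ⇒ ok; ctr=4 reg=3
step 3: T3 LOAD ⇒ load; ctr=4 reg=4
step 4: T3 CAS ⇒ ok; ctr=5 reg=4
step 5: T1 LOAD ⇒ load; ctr=5 reg=5
step 6: T3 LOAD ⇒ load; ctr=5 reg=5
step 7: T0 LOAD ⇒ load; ctr=5 reg=5
step 8: T1 CAS ⇒ ok; ctr=6 reg=5
step 9: T0 CAS ⇒ retry; ctr=6 reg=5
step 10: T0 LOAD ⇒ load; ctr=6 reg=6
step 11: T3 CAS ⇒ retry; ctr=6 reg=5
step 12: T0 CAS ⇒ ok; ctr=7 reg=6

A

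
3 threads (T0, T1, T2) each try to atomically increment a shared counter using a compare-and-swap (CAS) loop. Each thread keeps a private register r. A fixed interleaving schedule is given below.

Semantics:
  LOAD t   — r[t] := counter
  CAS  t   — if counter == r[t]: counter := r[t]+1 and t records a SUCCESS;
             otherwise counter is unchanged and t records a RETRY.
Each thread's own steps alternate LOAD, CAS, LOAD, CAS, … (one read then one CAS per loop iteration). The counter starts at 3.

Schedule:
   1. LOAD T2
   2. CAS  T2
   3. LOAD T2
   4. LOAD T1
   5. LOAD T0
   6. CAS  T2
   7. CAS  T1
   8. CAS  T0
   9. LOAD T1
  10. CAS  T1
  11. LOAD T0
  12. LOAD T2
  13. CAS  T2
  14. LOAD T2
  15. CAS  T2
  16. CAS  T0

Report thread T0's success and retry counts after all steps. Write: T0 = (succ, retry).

T0 = (0, 2)

[1] T2.load  rd  (counter 3, T2.r 3)
[2] T2.cas  hit  (counter 4, T2.r 3)
[3] T2.load  rd  (counter 4, T2.r 4)
[4] T1.load  rd  (counter 4, T1.r 4)
[5] T0.load  rd  (counter 4, T0.r 4)
[6] T2.cas  hit  (counter 5, T2.r 4)
[7] T1.cas  miss  (counter 5, T1.r 4)
[8] T0.cas  miss  (counter 5, T0.r 4)
[9] T1.load  rd  (counter 5, T1.r 5)
[10] T1.cas  hit  (counter 6, T1.r 5)
[11] T0.load  rd  (counter 6, T0.r 6)
[12] T2.load  rd  (counter 6, T2.r 6)
[13] T2.cas  hit  (counter 7, T2.r 6)
[14] T2.load  rd  (counter 7, T2.r 7)
[15] T2.cas  hit  (counter 8, T2.r 7)
[16] T0.cas  miss  (counter 8, T0.r 6)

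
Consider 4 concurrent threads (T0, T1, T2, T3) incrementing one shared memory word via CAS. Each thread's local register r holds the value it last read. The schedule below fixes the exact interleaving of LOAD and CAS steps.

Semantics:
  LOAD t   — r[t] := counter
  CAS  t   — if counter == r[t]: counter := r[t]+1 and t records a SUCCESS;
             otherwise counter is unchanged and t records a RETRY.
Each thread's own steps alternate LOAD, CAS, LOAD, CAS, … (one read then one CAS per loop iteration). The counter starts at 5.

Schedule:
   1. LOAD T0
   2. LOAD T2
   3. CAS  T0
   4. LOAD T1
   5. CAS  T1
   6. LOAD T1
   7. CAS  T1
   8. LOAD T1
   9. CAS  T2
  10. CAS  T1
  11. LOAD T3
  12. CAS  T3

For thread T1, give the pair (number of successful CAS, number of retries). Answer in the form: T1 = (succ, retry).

[1] T0.load  rd  (counter 5, T0.r 5)
[2] T2.load  rd  (counter 5, T2.r 5)
[3] T0.cas  hit  (counter 6, T0.r 5)
[4] T1.load  rd  (counter 6, T1.r 6)
[5] T1.cas  hit  (counter 7, T1.r 6)
[6] T1.load  rd  (counter 7, T1.r 7)
[7] T1.cas  hit  (counter 8, T1.r 7)
[8] T1.load  rd  (counter 8, T1.r 8)
[9] T2.cas  miss  (counter 8, T2.r 5)
[10] T1.cas  hit  (counter 9, T1.r 8)
[11] T3.load  rd  (counter 9, T3.r 9)
[12] T3.cas  hit  (counter 10, T3.r 9)

T1 = (3, 0)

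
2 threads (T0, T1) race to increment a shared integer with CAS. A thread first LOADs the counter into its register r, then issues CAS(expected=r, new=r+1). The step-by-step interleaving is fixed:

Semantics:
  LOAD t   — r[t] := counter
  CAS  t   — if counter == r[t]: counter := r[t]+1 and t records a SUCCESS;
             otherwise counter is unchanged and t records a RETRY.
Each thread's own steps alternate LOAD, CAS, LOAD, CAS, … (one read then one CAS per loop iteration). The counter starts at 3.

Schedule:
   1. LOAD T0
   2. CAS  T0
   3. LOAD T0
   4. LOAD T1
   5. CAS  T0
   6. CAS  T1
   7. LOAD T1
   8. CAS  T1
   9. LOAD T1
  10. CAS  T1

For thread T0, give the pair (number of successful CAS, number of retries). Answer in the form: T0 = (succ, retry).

T0 = (2, 0)

T0 LOAD — after: cnt=3, r=3 — load
T0 CAS — after: cnt=4, r=3 — ok
T0 LOAD — after: cnt=4, r=4 — load
T1 LOAD — after: cnt=4, r=4 — load
T0 CAS — after: cnt=5, r=4 — ok
T1 CAS — after: cnt=5, r=4 — retry
T1 LOAD — after: cnt=5, r=5 — load
T1 CAS — after: cnt=6, r=5 — ok
T1 LOAD — after: cnt=6, r=6 — load
T1 CAS — after: cnt=7, r=6 — ok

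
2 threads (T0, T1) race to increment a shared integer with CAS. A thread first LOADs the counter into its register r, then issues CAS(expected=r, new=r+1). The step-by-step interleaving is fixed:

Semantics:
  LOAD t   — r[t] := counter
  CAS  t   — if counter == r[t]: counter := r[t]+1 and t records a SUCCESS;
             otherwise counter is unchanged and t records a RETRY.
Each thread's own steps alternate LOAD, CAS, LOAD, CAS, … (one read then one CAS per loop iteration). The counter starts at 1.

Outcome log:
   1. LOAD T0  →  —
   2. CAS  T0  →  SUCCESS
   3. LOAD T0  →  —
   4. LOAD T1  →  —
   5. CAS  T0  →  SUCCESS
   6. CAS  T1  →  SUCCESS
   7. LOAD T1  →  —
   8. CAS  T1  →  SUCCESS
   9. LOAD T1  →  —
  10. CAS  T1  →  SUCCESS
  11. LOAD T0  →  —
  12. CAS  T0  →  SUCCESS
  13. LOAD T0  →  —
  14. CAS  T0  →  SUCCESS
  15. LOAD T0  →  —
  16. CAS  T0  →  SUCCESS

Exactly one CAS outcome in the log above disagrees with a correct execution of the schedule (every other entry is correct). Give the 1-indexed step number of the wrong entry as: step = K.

Reference trace:
T0 LOAD — after: cnt=1, r=1 — load
T0 CAS — after: cnt=2, r=1 — ok
T0 LOAD — after: cnt=2, r=2 — load
T1 LOAD — after: cnt=2, r=2 — load
T0 CAS — after: cnt=3, r=2 — ok
T1 CAS — after: cnt=3, r=2 — retry
T1 LOAD — after: cnt=3, r=3 — load
T1 CAS — after: cnt=4, r=3 — ok
T1 LOAD — after: cnt=4, r=4 — load
T1 CAS — after: cnt=5, r=4 — ok
T0 LOAD — after: cnt=5, r=5 — load
T0 CAS — after: cnt=6, r=5 — ok
T0 LOAD — after: cnt=6, r=6 — load
T0 CAS — after: cnt=7, r=6 — ok
T0 LOAD — after: cnt=7, r=7 — load
T0 CAS — after: cnt=8, r=7 — ok
Log disagrees first at step 6.

step = 6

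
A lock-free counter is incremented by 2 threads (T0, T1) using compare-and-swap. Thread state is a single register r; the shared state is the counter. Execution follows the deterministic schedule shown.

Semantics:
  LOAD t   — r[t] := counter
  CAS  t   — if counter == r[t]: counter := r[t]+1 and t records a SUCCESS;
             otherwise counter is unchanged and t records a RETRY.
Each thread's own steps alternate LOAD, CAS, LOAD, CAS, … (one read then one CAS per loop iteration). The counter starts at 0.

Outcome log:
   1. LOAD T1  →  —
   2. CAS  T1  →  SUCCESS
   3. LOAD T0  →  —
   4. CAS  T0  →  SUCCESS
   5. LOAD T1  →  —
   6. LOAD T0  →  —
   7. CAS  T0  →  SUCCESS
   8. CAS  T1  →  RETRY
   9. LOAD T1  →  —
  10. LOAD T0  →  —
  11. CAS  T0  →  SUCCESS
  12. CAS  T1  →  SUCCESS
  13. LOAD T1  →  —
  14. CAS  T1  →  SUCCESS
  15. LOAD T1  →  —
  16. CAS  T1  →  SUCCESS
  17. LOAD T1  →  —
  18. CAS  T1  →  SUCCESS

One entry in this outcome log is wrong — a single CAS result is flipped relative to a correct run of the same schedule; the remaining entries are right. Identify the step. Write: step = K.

step = 12

Correct run:
   1) LOAD T1:  M=0  r_T1=0
   2) CAS  T1:  M=1  r_T1=0 ✓
   3) LOAD T0:  M=1  r_T0=1
   4) CAS  T0:  M=2  r_T0=1 ✓
   5) LOAD T1:  M=2  r_T1=2
   6) LOAD T0:  M=2  r_T0=2
   7) CAS  T0:  M=3  r_T0=2 ✓
   8) CAS  T1:  M=3  r_T1=2 ✗
   9) LOAD T1:  M=3  r_T1=3
  10) LOAD T0:  M=3  r_T0=3
  11) CAS  T0:  M=4  r_T0=3 ✓
  12) CAS  T1:  M=4  r_T1=3 ✗
  13) LOAD T1:  M=4  r_T1=4
  14) CAS  T1:  M=5  r_T1=4 ✓
  15) LOAD T1:  M=5  r_T1=5
  16) CAS  T1:  M=6  r_T1=5 ✓
  17) LOAD T1:  M=6  r_T1=6
  18) CAS  T1:  M=7  r_T1=6 ✓
Mismatch at 12.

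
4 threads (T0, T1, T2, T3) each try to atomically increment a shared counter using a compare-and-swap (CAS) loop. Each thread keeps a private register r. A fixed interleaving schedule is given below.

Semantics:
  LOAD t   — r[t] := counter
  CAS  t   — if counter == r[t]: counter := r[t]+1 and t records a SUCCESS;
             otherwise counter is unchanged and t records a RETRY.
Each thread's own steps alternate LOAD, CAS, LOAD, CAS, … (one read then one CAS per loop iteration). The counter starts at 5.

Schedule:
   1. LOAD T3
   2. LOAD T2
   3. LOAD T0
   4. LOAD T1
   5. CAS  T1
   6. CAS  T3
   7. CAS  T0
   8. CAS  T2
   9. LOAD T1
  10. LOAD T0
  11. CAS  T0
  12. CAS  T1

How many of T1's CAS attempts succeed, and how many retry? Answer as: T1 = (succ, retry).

T1 = (1, 1)

   1) LOAD T3:  M=5  r_T3=5
   2) LOAD T2:  M=5  r_T2=5
   3) LOAD T0:  M=5  r_T0=5
   4) LOAD T1:  M=5  r_T1=5
   5) CAS  T1:  M=6  r_T1=5 ✓
   6) CAS  T3:  M=6  r_T3=5 ✗
   7) CAS  T0:  M=6  r_T0=5 ✗
   8) CAS  T2:  M=6  r_T2=5 ✗
   9) LOAD T1:  M=6  r_T1=6
  10) LOAD T0:  M=6  r_T0=6
  11) CAS  T0:  M=7  r_T0=6 ✓
  12) CAS  T1:  M=7  r_T1=6 ✗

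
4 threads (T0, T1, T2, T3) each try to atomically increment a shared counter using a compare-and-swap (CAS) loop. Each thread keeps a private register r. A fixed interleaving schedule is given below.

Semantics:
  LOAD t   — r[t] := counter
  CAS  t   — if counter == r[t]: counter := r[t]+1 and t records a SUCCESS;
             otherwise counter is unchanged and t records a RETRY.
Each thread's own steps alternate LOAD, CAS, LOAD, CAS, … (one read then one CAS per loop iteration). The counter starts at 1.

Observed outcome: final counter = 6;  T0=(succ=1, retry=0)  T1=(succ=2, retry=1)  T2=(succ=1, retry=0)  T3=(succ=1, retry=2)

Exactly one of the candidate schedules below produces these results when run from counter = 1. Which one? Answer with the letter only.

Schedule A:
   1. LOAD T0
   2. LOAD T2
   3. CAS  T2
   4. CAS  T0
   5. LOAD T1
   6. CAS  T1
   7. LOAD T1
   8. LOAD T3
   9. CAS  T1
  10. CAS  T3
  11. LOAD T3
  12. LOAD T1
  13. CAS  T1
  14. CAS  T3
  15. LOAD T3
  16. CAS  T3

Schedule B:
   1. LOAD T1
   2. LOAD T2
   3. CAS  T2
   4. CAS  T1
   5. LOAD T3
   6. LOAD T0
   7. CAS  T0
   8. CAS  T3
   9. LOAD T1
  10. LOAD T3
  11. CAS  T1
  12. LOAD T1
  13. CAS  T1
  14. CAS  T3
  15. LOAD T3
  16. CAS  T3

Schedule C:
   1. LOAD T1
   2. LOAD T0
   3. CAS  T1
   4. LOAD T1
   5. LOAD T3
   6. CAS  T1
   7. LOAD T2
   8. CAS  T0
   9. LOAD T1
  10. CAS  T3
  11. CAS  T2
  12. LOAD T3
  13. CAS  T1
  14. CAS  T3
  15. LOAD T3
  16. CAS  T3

Tracing schedule B:
   1) LOAD T1:  M=1  r_T1=1
   2) LOAD T2:  M=1  r_T2=1
   3) CAS  T2:  M=2  r_T2=1 ✓
   4) CAS  T1:  M=2  r_T1=1 ✗
   5) LOAD T3:  M=2  r_T3=2
   6) LOAD T0:  M=2  r_T0=2
   7) CAS  T0:  M=3  r_T0=2 ✓
   8) CAS  T3:  M=3  r_T3=2 ✗
   9) LOAD T1:  M=3  r_T1=3
  10) LOAD T3:  M=3  r_T3=3
  11) CAS  T1:  M=4  r_T1=3 ✓
  12) LOAD T1:  M=4  r_T1=4
  13) CAS  T1:  M=5  r_T1=4 ✓
  14) CAS  T3:  M=5  r_T3=3 ✗
  15) LOAD T3:  M=5  r_T3=5
  16) CAS  T3:  M=6  r_T3=5 ✓

B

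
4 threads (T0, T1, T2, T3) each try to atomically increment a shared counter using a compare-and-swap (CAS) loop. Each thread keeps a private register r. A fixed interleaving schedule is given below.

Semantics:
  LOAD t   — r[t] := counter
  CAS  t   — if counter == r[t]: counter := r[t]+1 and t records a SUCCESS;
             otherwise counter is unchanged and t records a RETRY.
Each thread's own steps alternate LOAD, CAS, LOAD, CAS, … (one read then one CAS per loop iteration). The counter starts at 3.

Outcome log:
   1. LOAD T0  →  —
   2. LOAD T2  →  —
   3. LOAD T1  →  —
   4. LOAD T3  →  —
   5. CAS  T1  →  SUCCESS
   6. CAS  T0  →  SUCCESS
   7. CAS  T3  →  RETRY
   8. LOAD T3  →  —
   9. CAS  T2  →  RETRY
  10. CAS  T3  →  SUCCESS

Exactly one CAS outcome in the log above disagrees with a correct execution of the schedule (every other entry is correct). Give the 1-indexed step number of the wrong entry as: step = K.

Reference trace:
   1) LOAD T0:  M=3  r_T0=3
   2) LOAD T2:  M=3  r_T2=3
   3) LOAD T1:  M=3  r_T1=3
   4) LOAD T3:  M=3  r_T3=3
   5) CAS  T1:  M=4  r_T1=3 ✓
   6) CAS  T0:  M=4  r_T0=3 ✗
   7) CAS  T3:  M=4  r_T3=3 ✗
   8) LOAD T3:  M=4  r_T3=4
   9) CAS  T2:  M=4  r_T2=3 ✗
  10) CAS  T3:  M=5  r_T3=4 ✓
Log disagrees first at step 6.

step = 6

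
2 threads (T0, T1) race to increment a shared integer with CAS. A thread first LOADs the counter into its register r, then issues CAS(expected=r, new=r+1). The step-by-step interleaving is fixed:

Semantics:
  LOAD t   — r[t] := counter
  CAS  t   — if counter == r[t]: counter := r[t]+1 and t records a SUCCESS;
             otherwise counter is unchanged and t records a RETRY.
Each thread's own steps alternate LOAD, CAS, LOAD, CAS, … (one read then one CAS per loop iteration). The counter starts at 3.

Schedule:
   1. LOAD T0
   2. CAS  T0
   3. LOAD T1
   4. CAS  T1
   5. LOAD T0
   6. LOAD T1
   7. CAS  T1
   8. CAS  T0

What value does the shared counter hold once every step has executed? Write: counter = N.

T0 LOAD — after: cnt=3, r=3 — load
T0 CAS — after: cnt=4, r=3 — ok
T1 LOAD — after: cnt=4, r=4 — load
T1 CAS — after: cnt=5, r=4 — ok
T0 LOAD — after: cnt=5, r=5 — load
T1 LOAD — after: cnt=5, r=5 — load
T1 CAS — after: cnt=6, r=5 — ok
T0 CAS — after: cnt=6, r=5 — retry

counter = 6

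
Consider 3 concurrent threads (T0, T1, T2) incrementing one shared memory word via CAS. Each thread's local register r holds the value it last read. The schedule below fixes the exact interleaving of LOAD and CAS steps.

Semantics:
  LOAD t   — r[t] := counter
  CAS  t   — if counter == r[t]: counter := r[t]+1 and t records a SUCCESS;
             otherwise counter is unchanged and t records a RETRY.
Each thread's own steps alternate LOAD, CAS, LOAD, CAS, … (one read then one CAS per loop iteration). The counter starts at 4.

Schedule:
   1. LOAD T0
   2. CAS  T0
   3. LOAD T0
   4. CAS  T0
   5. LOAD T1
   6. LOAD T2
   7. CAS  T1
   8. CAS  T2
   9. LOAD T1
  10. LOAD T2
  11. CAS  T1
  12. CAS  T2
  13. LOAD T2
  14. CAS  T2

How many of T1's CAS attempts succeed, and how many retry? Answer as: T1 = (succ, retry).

#1 T0 reads 4
#2 T0 CAS(4→5) writes; counter now 5
#3 T0 reads 5
#4 T0 CAS(5→6) writes; counter now 6
#5 T1 reads 6
#6 T2 reads 6
#7 T1 CAS(6→7) writes; counter now 7
#8 T2 CAS(6→7) fails; counter now 7
#9 T1 reads 7
#10 T2 reads 7
#11 T1 CAS(7→8) writes; counter now 8
#12 T2 CAS(7→8) fails; counter now 8
#13 T2 reads 8
#14 T2 CAS(8→9) writes; counter now 9

T1 = (2, 0)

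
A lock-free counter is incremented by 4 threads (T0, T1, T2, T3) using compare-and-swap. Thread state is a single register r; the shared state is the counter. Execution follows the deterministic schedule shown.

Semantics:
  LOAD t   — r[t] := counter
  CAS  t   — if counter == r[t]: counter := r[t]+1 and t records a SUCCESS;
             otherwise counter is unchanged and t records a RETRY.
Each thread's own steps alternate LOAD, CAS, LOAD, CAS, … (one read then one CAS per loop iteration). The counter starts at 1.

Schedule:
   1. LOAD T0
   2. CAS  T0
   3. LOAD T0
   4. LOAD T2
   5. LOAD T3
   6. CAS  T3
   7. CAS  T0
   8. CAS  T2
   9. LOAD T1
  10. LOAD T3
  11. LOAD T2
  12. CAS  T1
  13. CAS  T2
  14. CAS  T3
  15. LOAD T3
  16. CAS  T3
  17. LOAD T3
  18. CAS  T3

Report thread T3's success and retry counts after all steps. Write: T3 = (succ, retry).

#1 T0 reads 1
#2 T0 CAS(1→2) writes; counter now 2
#3 T0 reads 2
#4 T2 reads 2
#5 T3 reads 2
#6 T3 CAS(2→3) writes; counter now 3
#7 T0 CAS(2→3) fails; counter now 3
#8 T2 CAS(2→3) fails; counter now 3
#9 T1 reads 3
#10 T3 reads 3
#11 T2 reads 3
#12 T1 CAS(3→4) writes; counter now 4
#13 T2 CAS(3→4) fails; counter now 4
#14 T3 CAS(3→4) fails; counter now 4
#15 T3 reads 4
#16 T3 CAS(4→5) writes; counter now 5
#17 T3 reads 5
#18 T3 CAS(5→6) writes; counter now 6

T3 = (3, 1)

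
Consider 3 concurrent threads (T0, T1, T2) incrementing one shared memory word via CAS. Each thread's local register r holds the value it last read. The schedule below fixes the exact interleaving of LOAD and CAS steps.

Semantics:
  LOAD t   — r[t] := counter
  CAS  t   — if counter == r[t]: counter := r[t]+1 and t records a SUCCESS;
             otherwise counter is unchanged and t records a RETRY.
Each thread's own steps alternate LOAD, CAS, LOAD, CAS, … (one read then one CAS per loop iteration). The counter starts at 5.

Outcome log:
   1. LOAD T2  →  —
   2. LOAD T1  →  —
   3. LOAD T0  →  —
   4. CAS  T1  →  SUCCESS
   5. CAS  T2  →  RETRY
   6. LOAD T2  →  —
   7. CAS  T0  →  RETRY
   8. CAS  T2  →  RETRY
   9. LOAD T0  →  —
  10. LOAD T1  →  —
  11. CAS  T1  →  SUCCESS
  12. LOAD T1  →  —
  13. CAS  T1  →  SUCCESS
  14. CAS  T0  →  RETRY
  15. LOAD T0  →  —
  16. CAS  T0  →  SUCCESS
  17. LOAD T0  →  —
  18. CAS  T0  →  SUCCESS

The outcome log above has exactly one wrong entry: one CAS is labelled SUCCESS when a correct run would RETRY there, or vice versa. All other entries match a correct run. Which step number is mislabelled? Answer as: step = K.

step = 8

Reference trace:
1. LOAD T2 → mem=5 r[T2]=5 [LOAD]
2. LOAD T1 → mem=5 r[T1]=5 [LOAD]
3. LOAD T0 → mem=5 r[T0]=5 [LOAD]
4. CAS T1 → mem=6 r[T1]=5 [OK]
5. CAS T2 → mem=6 r[T2]=5 [RETRY]
6. LOAD T2 → mem=6 r[T2]=6 [LOAD]
7. CAS T0 → mem=6 r[T0]=5 [RETRY]
8. CAS T2 → mem=7 r[T2]=6 [OK]
9. LOAD T0 → mem=7 r[T0]=7 [LOAD]
10. LOAD T1 → mem=7 r[T1]=7 [LOAD]
11. CAS T1 → mem=8 r[T1]=7 [OK]
12. LOAD T1 → mem=8 r[T1]=8 [LOAD]
13. CAS T1 → mem=9 r[T1]=8 [OK]
14. CAS T0 → mem=9 r[T0]=7 [RETRY]
15. LOAD T0 → mem=9 r[T0]=9 [LOAD]
16. CAS T0 → mem=10 r[T0]=9 [OK]
17. LOAD T0 → mem=10 r[T0]=10 [LOAD]
18. CAS T0 → mem=11 r[T0]=10 [OK]
Log disagrees first at step 8.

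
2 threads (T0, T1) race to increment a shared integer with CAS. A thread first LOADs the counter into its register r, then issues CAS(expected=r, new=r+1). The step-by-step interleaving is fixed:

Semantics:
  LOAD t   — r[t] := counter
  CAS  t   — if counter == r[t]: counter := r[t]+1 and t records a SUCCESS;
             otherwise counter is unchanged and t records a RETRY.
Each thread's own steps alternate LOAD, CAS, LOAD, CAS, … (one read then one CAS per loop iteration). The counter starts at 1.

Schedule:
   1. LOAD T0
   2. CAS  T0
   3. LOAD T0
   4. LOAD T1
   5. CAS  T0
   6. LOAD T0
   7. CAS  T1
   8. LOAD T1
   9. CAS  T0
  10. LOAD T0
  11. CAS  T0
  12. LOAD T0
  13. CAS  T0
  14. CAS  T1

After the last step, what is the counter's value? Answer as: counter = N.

counter = 6

1. LOAD T0 → mem=1 r[T0]=1 [LOAD]
2. CAS T0 → mem=2 r[T0]=1 [OK]
3. LOAD T0 → mem=2 r[T0]=2 [LOAD]
4. LOAD T1 → mem=2 r[T1]=2 [LOAD]
5. CAS T0 → mem=3 r[T0]=2 [OK]
6. LOAD T0 → mem=3 r[T0]=3 [LOAD]
7. CAS T1 → mem=3 r[T1]=2 [RETRY]
8. LOAD T1 → mem=3 r[T1]=3 [LOAD]
9. CAS T0 → mem=4 r[T0]=3 [OK]
10. LOAD T0 → mem=4 r[T0]=4 [LOAD]
11. CAS T0 → mem=5 r[T0]=4 [OK]
12. LOAD T0 → mem=5 r[T0]=5 [LOAD]
13. CAS T0 → mem=6 r[T0]=5 [OK]
14. CAS T1 → mem=6 r[T1]=3 [RETRY]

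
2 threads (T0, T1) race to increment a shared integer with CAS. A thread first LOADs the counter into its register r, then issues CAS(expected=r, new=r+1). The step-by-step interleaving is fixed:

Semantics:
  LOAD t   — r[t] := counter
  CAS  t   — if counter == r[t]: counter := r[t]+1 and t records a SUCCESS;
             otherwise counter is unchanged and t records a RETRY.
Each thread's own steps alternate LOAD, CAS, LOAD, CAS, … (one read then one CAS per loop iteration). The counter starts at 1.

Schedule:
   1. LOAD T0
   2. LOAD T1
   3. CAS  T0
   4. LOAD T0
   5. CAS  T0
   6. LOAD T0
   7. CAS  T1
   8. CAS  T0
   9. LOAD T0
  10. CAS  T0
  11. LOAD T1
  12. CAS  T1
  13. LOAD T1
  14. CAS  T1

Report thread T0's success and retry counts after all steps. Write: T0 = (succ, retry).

T0 = (4, 0)

T0 LOAD — after: cnt=1, r=1 — load
T1 LOAD — after: cnt=1, r=1 — load
T0 CAS — after: cnt=2, r=1 — ok
T0 LOAD — after: cnt=2, r=2 — load
T0 CAS — after: cnt=3, r=2 — ok
T0 LOAD — after: cnt=3, r=3 — load
T1 CAS — after: cnt=3, r=1 — retry
T0 CAS — after: cnt=4, r=3 — ok
T0 LOAD — after: cnt=4, r=4 — load
T0 CAS — after: cnt=5, r=4 — ok
T1 LOAD — after: cnt=5, r=5 — load
T1 CAS — after: cnt=6, r=5 — ok
T1 LOAD — after: cnt=6, r=6 — load
T1 CAS — after: cnt=7, r=6 — ok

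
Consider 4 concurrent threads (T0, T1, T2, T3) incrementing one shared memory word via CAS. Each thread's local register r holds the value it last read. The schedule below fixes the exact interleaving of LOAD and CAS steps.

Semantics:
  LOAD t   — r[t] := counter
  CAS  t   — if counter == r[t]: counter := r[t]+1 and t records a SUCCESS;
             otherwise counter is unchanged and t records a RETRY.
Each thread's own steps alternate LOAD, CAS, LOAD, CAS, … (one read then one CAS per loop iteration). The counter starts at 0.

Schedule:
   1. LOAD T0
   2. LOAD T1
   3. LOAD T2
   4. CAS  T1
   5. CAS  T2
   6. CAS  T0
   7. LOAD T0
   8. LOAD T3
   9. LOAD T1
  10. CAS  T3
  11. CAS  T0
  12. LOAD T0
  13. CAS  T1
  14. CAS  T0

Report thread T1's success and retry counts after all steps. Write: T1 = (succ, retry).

T1 = (1, 1)

step 1: T0 LOAD ⇒ load; ctr=0 reg=0
step 2: T1 LOAD ⇒ load; ctr=0 reg=0
step 3: T2 LOAD ⇒ load; ctr=0 reg=0
step 4: T1 CAS ⇒ ok; ctr=1 reg=0
step 5: T2 CAS ⇒ retry; ctr=1 reg=0
step 6: T0 CAS ⇒ retry; ctr=1 reg=0
step 7: T0 LOAD ⇒ load; ctr=1 reg=1
step 8: T3 LOAD ⇒ load; ctr=1 reg=1
step 9: T1 LOAD ⇒ load; ctr=1 reg=1
step 10: T3 CAS ⇒ ok; ctr=2 reg=1
step 11: T0 CAS ⇒ retry; ctr=2 reg=1
step 12: T0 LOAD ⇒ load; ctr=2 reg=2
step 13: T1 CAS ⇒ retry; ctr=2 reg=1
step 14: T0 CAS ⇒ ok; ctr=3 reg=2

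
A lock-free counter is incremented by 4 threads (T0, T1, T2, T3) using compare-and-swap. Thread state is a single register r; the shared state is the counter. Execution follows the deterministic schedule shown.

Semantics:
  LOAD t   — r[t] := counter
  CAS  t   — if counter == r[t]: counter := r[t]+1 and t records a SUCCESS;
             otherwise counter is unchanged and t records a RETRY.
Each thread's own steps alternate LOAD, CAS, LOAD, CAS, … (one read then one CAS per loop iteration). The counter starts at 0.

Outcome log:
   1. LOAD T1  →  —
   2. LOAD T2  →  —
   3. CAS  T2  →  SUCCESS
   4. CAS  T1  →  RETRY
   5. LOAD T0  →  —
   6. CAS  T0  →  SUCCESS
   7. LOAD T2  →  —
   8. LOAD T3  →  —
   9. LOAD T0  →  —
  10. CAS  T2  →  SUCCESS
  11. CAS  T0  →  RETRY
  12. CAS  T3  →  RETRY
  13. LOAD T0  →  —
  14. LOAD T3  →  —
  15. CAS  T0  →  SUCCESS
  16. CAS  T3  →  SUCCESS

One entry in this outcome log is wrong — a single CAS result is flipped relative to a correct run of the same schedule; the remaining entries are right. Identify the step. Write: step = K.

step = 16

Re-executing:
   1) LOAD T1:  M=0  r_T1=0
   2) LOAD T2:  M=0  r_T2=0
   3) CAS  T2:  M=1  r_T2=0 ✓
   4) CAS  T1:  M=1  r_T1=0 ✗
   5) LOAD T0:  M=1  r_T0=1
   6) CAS  T0:  M=2  r_T0=1 ✓
   7) LOAD T2:  M=2  r_T2=2
   8) LOAD T3:  M=2  r_T3=2
   9) LOAD T0:  M=2  r_T0=2
  10) CAS  T2:  M=3  r_T2=2 ✓
  11) CAS  T0:  M=3  r_T0=2 ✗
  12) CAS  T3:  M=3  r_T3=2 ✗
  13) LOAD T0:  M=3  r_T0=3
  14) LOAD T3:  M=3  r_T3=3
  15) CAS  T0:  M=4  r_T0=3 ✓
  16) CAS  T3:  M=4  r_T3=3 ✗
Mismatch at 16.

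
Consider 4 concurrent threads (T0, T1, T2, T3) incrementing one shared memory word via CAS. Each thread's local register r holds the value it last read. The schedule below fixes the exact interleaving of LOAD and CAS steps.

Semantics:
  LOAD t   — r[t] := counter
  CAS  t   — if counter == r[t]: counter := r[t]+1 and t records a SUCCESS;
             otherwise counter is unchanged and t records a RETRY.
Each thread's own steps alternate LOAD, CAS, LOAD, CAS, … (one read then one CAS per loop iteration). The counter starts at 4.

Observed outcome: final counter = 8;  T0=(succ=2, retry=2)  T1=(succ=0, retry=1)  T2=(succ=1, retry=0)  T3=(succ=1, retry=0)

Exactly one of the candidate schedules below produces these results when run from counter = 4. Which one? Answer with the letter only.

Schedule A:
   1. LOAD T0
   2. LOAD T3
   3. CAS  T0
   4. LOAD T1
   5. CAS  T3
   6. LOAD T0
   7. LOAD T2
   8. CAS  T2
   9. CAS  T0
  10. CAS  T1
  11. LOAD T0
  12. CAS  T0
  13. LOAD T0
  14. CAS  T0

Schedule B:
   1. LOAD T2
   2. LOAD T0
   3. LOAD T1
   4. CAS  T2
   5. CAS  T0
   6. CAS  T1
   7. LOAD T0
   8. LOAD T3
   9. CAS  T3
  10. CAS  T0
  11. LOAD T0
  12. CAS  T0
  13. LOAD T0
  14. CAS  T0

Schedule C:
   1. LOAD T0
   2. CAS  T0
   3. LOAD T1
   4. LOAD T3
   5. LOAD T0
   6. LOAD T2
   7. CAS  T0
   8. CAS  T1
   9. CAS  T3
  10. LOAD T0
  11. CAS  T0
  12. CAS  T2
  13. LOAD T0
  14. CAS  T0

Run B:
T2 LOAD — after: cnt=4, r=4 — load
T0 LOAD — after: cnt=4, r=4 — load
T1 LOAD — after: cnt=4, r=4 — load
T2 CAS — after: cnt=5, r=4 — ok
T0 CAS — after: cnt=5, r=4 — retry
T1 CAS — after: cnt=5, r=4 — retry
T0 LOAD — after: cnt=5, r=5 — load
T3 LOAD — after: cnt=5, r=5 — load
T3 CAS — after: cnt=6, r=5 — ok
T0 CAS — after: cnt=6, r=5 — retry
T0 LOAD — after: cnt=6, r=6 — load
T0 CAS — after: cnt=7, r=6 — ok
T0 LOAD — after: cnt=7, r=7 — load
T0 CAS — after: cnt=8, r=7 — ok

B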